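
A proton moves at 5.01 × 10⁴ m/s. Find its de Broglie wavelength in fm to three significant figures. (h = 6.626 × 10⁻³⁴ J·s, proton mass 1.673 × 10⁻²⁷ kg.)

λ = 7910 fm

p = mv = 1.673 × 10⁻²⁷ × 5.01 × 10⁴ = 8.382 × 10⁻²³ kg·m/s.
λ = h/p = 6.626 × 10⁻³⁴ / 8.382 × 10⁻²³ = 7.91 × 10⁻¹² m = 7910 fm.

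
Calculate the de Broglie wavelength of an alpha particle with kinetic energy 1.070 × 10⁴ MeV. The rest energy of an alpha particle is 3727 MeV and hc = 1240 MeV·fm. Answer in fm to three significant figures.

λ = 0.0890 fm

Total energy E = KE + m₀c² = 1.070 × 10⁴ + 3727 = 14427 MeV.
(pc)² = E² − (m₀c²)² = (14427)² − (3727)² = 1.942 × 10⁸ MeV², so pc = 1.394 × 10⁴ MeV.
λ = hc/(pc) = 1240 MeV·fm / 1.394 × 10⁴ MeV = 0.0890 fm.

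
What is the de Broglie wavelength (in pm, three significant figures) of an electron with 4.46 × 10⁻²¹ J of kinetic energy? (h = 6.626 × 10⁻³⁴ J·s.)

λ = 7350 pm

p = √(2mKE) = √(2 × 9.109 × 10⁻³¹ × 4.460 × 10⁻²¹) = 9.014 × 10⁻²⁶ kg·m/s.
λ = h/p = 6.626 × 10⁻³⁴ / 9.014 × 10⁻²⁶ = 7.35 × 10⁻⁹ m = 7350 pm.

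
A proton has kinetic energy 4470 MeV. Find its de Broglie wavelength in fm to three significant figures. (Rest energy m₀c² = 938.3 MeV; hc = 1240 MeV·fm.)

Total energy E = KE + m₀c² = 4470 + 938.3 = 5408.3 MeV.
(pc)² = E² − (m₀c²)² = (5408.3)² − (938.3)² = 2.837 × 10⁷ MeV², so pc = 5326 MeV.
λ = hc/(pc) = 1240 MeV·fm / 5326 MeV = 0.233 fm.

λ = 0.233 fm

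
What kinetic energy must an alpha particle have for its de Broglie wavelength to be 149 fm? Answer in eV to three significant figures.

KE = 9290 eV

p = h/λ = 6.626 × 10⁻³⁴ / 1.490 × 10⁻¹³ = 4.447 × 10⁻²¹ kg·m/s.
KE = p²/(2m) = (4.447 × 10⁻²¹)² / (2 × 6.645 × 10⁻²⁷) = 1.488 × 10⁻¹⁵ J = 9290 eV.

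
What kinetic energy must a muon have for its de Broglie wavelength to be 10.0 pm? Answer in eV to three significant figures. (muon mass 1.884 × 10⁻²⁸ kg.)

p = h/λ = 6.626 × 10⁻³⁴ / 1.000 × 10⁻¹¹ = 6.626 × 10⁻²³ kg·m/s.
KE = p²/(2m) = (6.626 × 10⁻²³)² / (2 × 1.884 × 10⁻²⁸) = 1.165 × 10⁻¹⁷ J = 72.7 eV.

KE = 72.7 eV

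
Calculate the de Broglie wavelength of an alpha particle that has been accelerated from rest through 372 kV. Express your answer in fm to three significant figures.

λ = 16.6 fm

KE = 2eV = 2 × 1.602 × 10⁻¹⁹ × 3.720 × 10⁵ = 1.192 × 10⁻¹³ J.
p = √(2mKE) = √(2 × 6.645 × 10⁻²⁷ × 1.192 × 10⁻¹³) = 3.980 × 10⁻²⁰ kg·m/s.
λ = h/p = 6.626 × 10⁻³⁴ / 3.980 × 10⁻²⁰ = 1.66 × 10⁻¹⁴ m = 16.6 fm.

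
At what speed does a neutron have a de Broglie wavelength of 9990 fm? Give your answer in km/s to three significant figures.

p = h/λ = 6.626 × 10⁻³⁴ / 9.990 × 10⁻¹² = 6.633 × 10⁻²³ kg·m/s.
v = p/m = 6.633 × 10⁻²³ / 1.675 × 10⁻²⁷ = 3.96 × 10⁴ m/s = 39.6 km/s.

v = 39.6 km/s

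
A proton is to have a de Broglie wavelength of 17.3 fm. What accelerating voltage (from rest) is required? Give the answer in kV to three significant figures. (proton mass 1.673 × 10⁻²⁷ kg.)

V = 2740 kV

p = h/λ = 6.626 × 10⁻³⁴ / 1.730 × 10⁻¹⁴ = 3.830 × 10⁻²⁰ kg·m/s.
KE = p²/(2m) = 4.384 × 10⁻¹³ J.
V = KE/e = 4.384 × 10⁻¹³ / (1.602 × 10⁻¹⁹) = 2740 kV.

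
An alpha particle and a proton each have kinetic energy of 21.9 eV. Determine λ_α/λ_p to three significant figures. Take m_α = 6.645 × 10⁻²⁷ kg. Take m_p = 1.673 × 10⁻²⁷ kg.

λ_α/λ_p = 0.502

At fixed KE, p = √(2mKE) so λ = h/p ∝ 1/√m.
λ_α/λ_p = √(m_p/m_α) = √(1.673 × 10⁻²⁷/6.645 × 10⁻²⁷) = √(0.2518) = 0.502.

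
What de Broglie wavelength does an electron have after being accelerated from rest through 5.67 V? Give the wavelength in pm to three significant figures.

KE = eV = 1.602 × 10⁻¹⁹ × 5.670 = 9.083 × 10⁻¹⁹ J.
p = √(2mKE) = √(2 × 9.109 × 10⁻³¹ × 9.083 × 10⁻¹⁹) = 1.286 × 10⁻²⁴ kg·m/s.
λ = h/p = 6.626 × 10⁻³⁴ / 1.286 × 10⁻²⁴ = 5.15 × 10⁻¹⁰ m = 515 pm.

λ = 515 pm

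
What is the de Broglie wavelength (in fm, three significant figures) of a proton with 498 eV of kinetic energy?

λ = 1280 fm

KE = 498 eV = 7.978 × 10⁻¹⁷ J.
p = √(2mKE) = √(2 × 1.673 × 10⁻²⁷ × 7.978 × 10⁻¹⁷) = 5.167 × 10⁻²² kg·m/s.
λ = h/p = 6.626 × 10⁻³⁴ / 5.167 × 10⁻²² = 1.28 × 10⁻¹² m = 1280 fm.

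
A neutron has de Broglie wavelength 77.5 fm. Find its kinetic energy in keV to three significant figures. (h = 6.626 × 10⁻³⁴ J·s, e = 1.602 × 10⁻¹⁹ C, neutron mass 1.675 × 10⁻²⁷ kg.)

KE = 136 keV

p = h/λ = 6.626 × 10⁻³⁴ / 7.750 × 10⁻¹⁴ = 8.550 × 10⁻²¹ kg·m/s.
KE = p²/(2m) = (8.550 × 10⁻²¹)² / (2 × 1.675 × 10⁻²⁷) = 2.182 × 10⁻¹⁴ J = 136 keV.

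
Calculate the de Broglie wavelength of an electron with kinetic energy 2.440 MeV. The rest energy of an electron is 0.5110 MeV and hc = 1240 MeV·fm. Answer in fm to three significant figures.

Total energy E = KE + m₀c² = 2.440 + 0.5110 = 2.9510 MeV.
(pc)² = E² − (m₀c²)² = (2.9510)² − (0.5110)² = 8.447 MeV², so pc = 2.906 MeV.
λ = hc/(pc) = 1240 MeV·fm / 2.906 MeV = 427 fm.

λ = 427 fm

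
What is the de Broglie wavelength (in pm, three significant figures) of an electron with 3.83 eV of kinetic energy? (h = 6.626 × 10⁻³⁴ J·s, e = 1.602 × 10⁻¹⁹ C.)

λ = 627 pm

KE = 3.83 eV = 6.136 × 10⁻¹⁹ J.
p = √(2mKE) = √(2 × 9.109 × 10⁻³¹ × 6.136 × 10⁻¹⁹) = 1.057 × 10⁻²⁴ kg·m/s.
λ = h/p = 6.626 × 10⁻³⁴ / 1.057 × 10⁻²⁴ = 6.27 × 10⁻¹⁰ m = 627 pm.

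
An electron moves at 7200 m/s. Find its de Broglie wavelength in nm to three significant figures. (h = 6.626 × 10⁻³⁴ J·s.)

p = mv = 9.109 × 10⁻³¹ × 7200 = 6.558 × 10⁻²⁷ kg·m/s.
λ = h/p = 6.626 × 10⁻³⁴ / 6.558 × 10⁻²⁷ = 1.01 × 10⁻⁷ m = 101 nm.

λ = 101 nm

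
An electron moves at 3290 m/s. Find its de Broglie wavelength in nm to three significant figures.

p = mv = 9.109 × 10⁻³¹ × 3290 = 2.997 × 10⁻²⁷ kg·m/s.
λ = h/p = 6.626 × 10⁻³⁴ / 2.997 × 10⁻²⁷ = 2.21 × 10⁻⁷ m = 221 nm.

λ = 221 nm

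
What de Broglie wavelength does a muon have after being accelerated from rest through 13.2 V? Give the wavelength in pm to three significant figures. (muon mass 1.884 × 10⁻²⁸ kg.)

KE = eV = 1.602 × 10⁻¹⁹ × 13.20 = 2.115 × 10⁻¹⁸ J.
p = √(2mKE) = √(2 × 1.884 × 10⁻²⁸ × 2.115 × 10⁻¹⁸) = 2.823 × 10⁻²³ kg·m/s.
λ = h/p = 6.626 × 10⁻³⁴ / 2.823 × 10⁻²³ = 2.35 × 10⁻¹¹ m = 23.5 pm.

λ = 23.5 pm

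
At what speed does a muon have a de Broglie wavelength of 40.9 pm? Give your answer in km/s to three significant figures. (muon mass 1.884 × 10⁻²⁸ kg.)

p = h/λ = 6.626 × 10⁻³⁴ / 4.090 × 10⁻¹¹ = 1.620 × 10⁻²³ kg·m/s.
v = p/m = 1.620 × 10⁻²³ / 1.884 × 10⁻²⁸ = 8.60 × 10⁴ m/s = 86.0 km/s.

v = 86.0 km/s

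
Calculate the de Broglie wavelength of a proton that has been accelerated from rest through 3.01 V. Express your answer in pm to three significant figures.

λ = 16.5 pm

KE = eV = 1.602 × 10⁻¹⁹ × 3.010 = 4.822 × 10⁻¹⁹ J.
p = √(2mKE) = √(2 × 1.673 × 10⁻²⁷ × 4.822 × 10⁻¹⁹) = 4.017 × 10⁻²³ kg·m/s.
λ = h/p = 6.626 × 10⁻³⁴ / 4.017 × 10⁻²³ = 1.65 × 10⁻¹¹ m = 16.5 pm.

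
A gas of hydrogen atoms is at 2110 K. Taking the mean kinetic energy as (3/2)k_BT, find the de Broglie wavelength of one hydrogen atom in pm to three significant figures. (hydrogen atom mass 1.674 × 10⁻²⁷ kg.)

KE = (3/2)k_BT = 1.5 × 1.381 × 10⁻²³ × 2110 = 4.371 × 10⁻²⁰ J.
p = √(2mKE) = √(2 × 1.674 × 10⁻²⁷ × 4.371 × 10⁻²⁰) = 1.210 × 10⁻²³ kg·m/s.
λ = h/p = 5.48 × 10⁻¹¹ m = 54.8 pm.

λ = 54.8 pm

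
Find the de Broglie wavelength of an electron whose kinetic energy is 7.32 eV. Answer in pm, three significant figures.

KE = 7.32 eV = 1.173 × 10⁻¹⁸ J.
p = √(2mKE) = √(2 × 9.109 × 10⁻³¹ × 1.173 × 10⁻¹⁸) = 1.462 × 10⁻²⁴ kg·m/s.
λ = h/p = 6.626 × 10⁻³⁴ / 1.462 × 10⁻²⁴ = 4.53 × 10⁻¹⁰ m = 453 pm.

λ = 453 pm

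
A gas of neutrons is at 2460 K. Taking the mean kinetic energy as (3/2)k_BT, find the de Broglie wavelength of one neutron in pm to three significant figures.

λ = 50.7 pm

KE = (3/2)k_BT = 1.5 × 1.381 × 10⁻²³ × 2460 = 5.096 × 10⁻²⁰ J.
p = √(2mKE) = √(2 × 1.675 × 10⁻²⁷ × 5.096 × 10⁻²⁰) = 1.307 × 10⁻²³ kg·m/s.
λ = h/p = 5.07 × 10⁻¹¹ m = 50.7 pm.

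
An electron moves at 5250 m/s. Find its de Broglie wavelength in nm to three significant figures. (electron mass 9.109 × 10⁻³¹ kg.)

p = mv = 9.109 × 10⁻³¹ × 5250 = 4.782 × 10⁻²⁷ kg·m/s.
λ = h/p = 6.626 × 10⁻³⁴ / 4.782 × 10⁻²⁷ = 1.39 × 10⁻⁷ m = 139 nm.

λ = 139 nm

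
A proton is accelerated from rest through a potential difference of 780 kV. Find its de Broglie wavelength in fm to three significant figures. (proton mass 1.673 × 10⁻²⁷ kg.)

λ = 32.4 fm

KE = eV = 1.602 × 10⁻¹⁹ × 7.800 × 10⁵ = 1.250 × 10⁻¹³ J.
p = √(2mKE) = √(2 × 1.673 × 10⁻²⁷ × 1.250 × 10⁻¹³) = 2.045 × 10⁻²⁰ kg·m/s.
λ = h/p = 6.626 × 10⁻³⁴ / 2.045 × 10⁻²⁰ = 3.24 × 10⁻¹⁴ m = 32.4 fm.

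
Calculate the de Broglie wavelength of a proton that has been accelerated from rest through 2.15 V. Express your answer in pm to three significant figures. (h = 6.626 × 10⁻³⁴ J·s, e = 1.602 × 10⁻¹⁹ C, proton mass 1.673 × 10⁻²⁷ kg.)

KE = eV = 1.602 × 10⁻¹⁹ × 2.150 = 3.444 × 10⁻¹⁹ J.
p = √(2mKE) = √(2 × 1.673 × 10⁻²⁷ × 3.444 × 10⁻¹⁹) = 3.395 × 10⁻²³ kg·m/s.
λ = h/p = 6.626 × 10⁻³⁴ / 3.395 × 10⁻²³ = 1.95 × 10⁻¹¹ m = 19.5 pm.

λ = 19.5 pm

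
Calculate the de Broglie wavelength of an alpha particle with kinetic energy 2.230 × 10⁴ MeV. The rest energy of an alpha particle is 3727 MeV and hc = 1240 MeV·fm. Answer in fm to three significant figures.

Total energy E = KE + m₀c² = 2.230 × 10⁴ + 3727 = 26027 MeV.
(pc)² = E² − (m₀c²)² = (26027)² − (3727)² = 6.635 × 10⁸ MeV², so pc = 2.576 × 10⁴ MeV.
λ = hc/(pc) = 1240 MeV·fm / 2.576 × 10⁴ MeV = 0.0481 fm.

λ = 0.0481 fm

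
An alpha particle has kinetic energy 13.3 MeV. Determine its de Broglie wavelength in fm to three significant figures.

KE = 13.3 MeV = 2.131 × 10⁻¹² J.
p = √(2mKE) = √(2 × 6.645 × 10⁻²⁷ × 2.131 × 10⁻¹²) = 1.683 × 10⁻¹⁹ kg·m/s.
λ = h/p = 6.626 × 10⁻³⁴ / 1.683 × 10⁻¹⁹ = 3.94 × 10⁻¹⁵ m = 3.94 fm.

λ = 3.94 fm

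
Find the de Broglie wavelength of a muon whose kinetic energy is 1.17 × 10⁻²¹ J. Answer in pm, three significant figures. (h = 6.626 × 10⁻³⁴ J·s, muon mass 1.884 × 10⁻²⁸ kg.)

p = √(2mKE) = √(2 × 1.884 × 10⁻²⁸ × 1.170 × 10⁻²¹) = 6.640 × 10⁻²⁵ kg·m/s.
λ = h/p = 6.626 × 10⁻³⁴ / 6.640 × 10⁻²⁵ = 9.98 × 10⁻¹⁰ m = 998 pm.

λ = 998 pm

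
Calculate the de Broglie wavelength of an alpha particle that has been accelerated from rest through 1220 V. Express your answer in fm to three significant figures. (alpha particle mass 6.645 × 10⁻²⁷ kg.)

λ = 291 fm

KE = 2eV = 2 × 1.602 × 10⁻¹⁹ × 1220 = 3.909 × 10⁻¹⁶ J.
p = √(2mKE) = √(2 × 6.645 × 10⁻²⁷ × 3.909 × 10⁻¹⁶) = 2.279 × 10⁻²¹ kg·m/s.
λ = h/p = 6.626 × 10⁻³⁴ / 2.279 × 10⁻²¹ = 2.91 × 10⁻¹³ m = 291 fm.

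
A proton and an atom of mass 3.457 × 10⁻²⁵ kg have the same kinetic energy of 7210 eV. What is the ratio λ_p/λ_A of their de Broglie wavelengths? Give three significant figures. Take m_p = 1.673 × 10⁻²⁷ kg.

λ_p/λ_A = 14.4

At fixed KE, p = √(2mKE) so λ = h/p ∝ 1/√m.
λ_p/λ_A = √(m_A/m_p) = √(3.457 × 10⁻²⁵/1.673 × 10⁻²⁷) = √(206.6) = 14.4.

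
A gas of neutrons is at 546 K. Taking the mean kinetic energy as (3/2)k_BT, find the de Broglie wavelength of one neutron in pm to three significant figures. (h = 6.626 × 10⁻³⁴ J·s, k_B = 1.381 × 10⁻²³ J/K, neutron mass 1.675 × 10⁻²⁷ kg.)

λ = 108 pm

KE = (3/2)k_BT = 1.5 × 1.381 × 10⁻²³ × 546 = 1.131 × 10⁻²⁰ J.
p = √(2mKE) = √(2 × 1.675 × 10⁻²⁷ × 1.131 × 10⁻²⁰) = 6.155 × 10⁻²⁴ kg·m/s.
λ = h/p = 1.08 × 10⁻¹⁰ m = 108 pm.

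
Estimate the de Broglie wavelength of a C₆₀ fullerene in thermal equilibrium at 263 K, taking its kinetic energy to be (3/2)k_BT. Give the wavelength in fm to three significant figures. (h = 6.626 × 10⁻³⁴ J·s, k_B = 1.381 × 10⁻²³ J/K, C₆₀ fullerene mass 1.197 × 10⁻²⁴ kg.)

λ = 5800 fm

KE = (3/2)k_BT = 1.5 × 1.381 × 10⁻²³ × 263 = 5.448 × 10⁻²¹ J.
p = √(2mKE) = √(2 × 1.197 × 10⁻²⁴ × 5.448 × 10⁻²¹) = 1.142 × 10⁻²² kg·m/s.
λ = h/p = 5.80 × 10⁻¹² m = 5800 fm.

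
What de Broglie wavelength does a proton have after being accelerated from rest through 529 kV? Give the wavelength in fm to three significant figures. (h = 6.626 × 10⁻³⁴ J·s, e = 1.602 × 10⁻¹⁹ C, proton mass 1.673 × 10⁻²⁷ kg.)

KE = eV = 1.602 × 10⁻¹⁹ × 5.290 × 10⁵ = 8.475 × 10⁻¹⁴ J.
p = √(2mKE) = √(2 × 1.673 × 10⁻²⁷ × 8.475 × 10⁻¹⁴) = 1.684 × 10⁻²⁰ kg·m/s.
λ = h/p = 6.626 × 10⁻³⁴ / 1.684 × 10⁻²⁰ = 3.93 × 10⁻¹⁴ m = 39.3 fm.

λ = 39.3 fm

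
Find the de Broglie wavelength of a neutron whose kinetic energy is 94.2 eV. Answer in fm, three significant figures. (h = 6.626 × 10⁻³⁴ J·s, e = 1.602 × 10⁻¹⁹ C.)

KE = 94.2 eV = 1.509 × 10⁻¹⁷ J.
p = √(2mKE) = √(2 × 1.675 × 10⁻²⁷ × 1.509 × 10⁻¹⁷) = 2.248 × 10⁻²² kg·m/s.
λ = h/p = 6.626 × 10⁻³⁴ / 2.248 × 10⁻²² = 2.95 × 10⁻¹² m = 2950 fm.

λ = 2950 fm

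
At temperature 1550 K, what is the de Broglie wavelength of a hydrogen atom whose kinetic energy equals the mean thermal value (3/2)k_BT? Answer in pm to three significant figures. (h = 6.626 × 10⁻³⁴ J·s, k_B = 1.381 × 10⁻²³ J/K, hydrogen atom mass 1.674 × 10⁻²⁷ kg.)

λ = 63.9 pm

KE = (3/2)k_BT = 1.5 × 1.381 × 10⁻²³ × 1550 = 3.211 × 10⁻²⁰ J.
p = √(2mKE) = √(2 × 1.674 × 10⁻²⁷ × 3.211 × 10⁻²⁰) = 1.037 × 10⁻²³ kg·m/s.
λ = h/p = 6.39 × 10⁻¹¹ m = 63.9 pm.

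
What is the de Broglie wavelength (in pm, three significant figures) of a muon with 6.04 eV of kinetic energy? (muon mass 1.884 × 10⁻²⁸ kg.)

KE = 6.04 eV = 9.676 × 10⁻¹⁹ J.
p = √(2mKE) = √(2 × 1.884 × 10⁻²⁸ × 9.676 × 10⁻¹⁹) = 1.909 × 10⁻²³ kg·m/s.
λ = h/p = 6.626 × 10⁻³⁴ / 1.909 × 10⁻²³ = 3.47 × 10⁻¹¹ m = 34.7 pm.

λ = 34.7 pm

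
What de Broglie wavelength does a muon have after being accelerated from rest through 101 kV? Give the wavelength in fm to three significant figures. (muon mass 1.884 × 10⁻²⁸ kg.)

λ = 268 fm

KE = eV = 1.602 × 10⁻¹⁹ × 1.010 × 10⁵ = 1.618 × 10⁻¹⁴ J.
p = √(2mKE) = √(2 × 1.884 × 10⁻²⁸ × 1.618 × 10⁻¹⁴) = 2.469 × 10⁻²¹ kg·m/s.
λ = h/p = 6.626 × 10⁻³⁴ / 2.469 × 10⁻²¹ = 2.68 × 10⁻¹³ m = 268 fm.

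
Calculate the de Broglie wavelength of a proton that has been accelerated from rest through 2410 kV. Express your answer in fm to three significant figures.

KE = eV = 1.602 × 10⁻¹⁹ × 2.410 × 10⁶ = 3.861 × 10⁻¹³ J.
p = √(2mKE) = √(2 × 1.673 × 10⁻²⁷ × 3.861 × 10⁻¹³) = 3.594 × 10⁻²⁰ kg·m/s.
λ = h/p = 6.626 × 10⁻³⁴ / 3.594 × 10⁻²⁰ = 1.84 × 10⁻¹⁴ m = 18.4 fm.

λ = 18.4 fm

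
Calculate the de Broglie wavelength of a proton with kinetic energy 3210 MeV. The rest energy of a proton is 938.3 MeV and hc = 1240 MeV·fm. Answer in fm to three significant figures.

Total energy E = KE + m₀c² = 3210 + 938.3 = 4148.3 MeV.
(pc)² = E² − (m₀c²)² = (4148.3)² − (938.3)² = 1.633 × 10⁷ MeV², so pc = 4041 MeV.
λ = hc/(pc) = 1240 MeV·fm / 4041 MeV = 0.307 fm.

λ = 0.307 fm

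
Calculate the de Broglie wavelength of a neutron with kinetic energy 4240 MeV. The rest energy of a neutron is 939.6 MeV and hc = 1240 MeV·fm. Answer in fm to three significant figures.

Total energy E = KE + m₀c² = 4240 + 939.6 = 5179.6 MeV.
(pc)² = E² − (m₀c²)² = (5179.6)² − (939.6)² = 2.595 × 10⁷ MeV², so pc = 5094 MeV.
λ = hc/(pc) = 1240 MeV·fm / 5094 MeV = 0.243 fm.

λ = 0.243 fm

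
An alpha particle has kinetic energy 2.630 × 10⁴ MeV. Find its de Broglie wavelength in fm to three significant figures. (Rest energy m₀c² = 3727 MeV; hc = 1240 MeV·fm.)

Total energy E = KE + m₀c² = 2.630 × 10⁴ + 3727 = 30027 MeV.
(pc)² = E² − (m₀c²)² = (30027)² − (3727)² = 8.877 × 10⁸ MeV², so pc = 2.979 × 10⁴ MeV.
λ = hc/(pc) = 1240 MeV·fm / 2.979 × 10⁴ MeV = 0.0416 fm.

λ = 0.0416 fm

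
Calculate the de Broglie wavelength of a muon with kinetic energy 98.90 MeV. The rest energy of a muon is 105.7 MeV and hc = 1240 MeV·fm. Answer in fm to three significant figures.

λ = 7.08 fm

Total energy E = KE + m₀c² = 98.90 + 105.7 = 204.60 MeV.
(pc)² = E² − (m₀c²)² = (204.60)² − (105.7)² = 3.069 × 10⁴ MeV², so pc = 175.2 MeV.
λ = hc/(pc) = 1240 MeV·fm / 175.2 MeV = 7.08 fm.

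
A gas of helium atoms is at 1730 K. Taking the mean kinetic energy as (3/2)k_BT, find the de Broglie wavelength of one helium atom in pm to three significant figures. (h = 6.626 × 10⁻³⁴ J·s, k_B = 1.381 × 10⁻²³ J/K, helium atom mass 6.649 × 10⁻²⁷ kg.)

KE = (3/2)k_BT = 1.5 × 1.381 × 10⁻²³ × 1730 = 3.584 × 10⁻²⁰ J.
p = √(2mKE) = √(2 × 6.649 × 10⁻²⁷ × 3.584 × 10⁻²⁰) = 2.183 × 10⁻²³ kg·m/s.
λ = h/p = 3.04 × 10⁻¹¹ m = 30.4 pm.

λ = 30.4 pm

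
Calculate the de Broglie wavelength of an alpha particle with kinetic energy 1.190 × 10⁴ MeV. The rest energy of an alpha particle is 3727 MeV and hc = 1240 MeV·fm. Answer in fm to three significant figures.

Total energy E = KE + m₀c² = 1.190 × 10⁴ + 3727 = 15627 MeV.
(pc)² = E² − (m₀c²)² = (15627)² − (3727)² = 2.303 × 10⁸ MeV², so pc = 1.518 × 10⁴ MeV.
λ = hc/(pc) = 1240 MeV·fm / 1.518 × 10⁴ MeV = 0.0817 fm.

λ = 0.0817 fm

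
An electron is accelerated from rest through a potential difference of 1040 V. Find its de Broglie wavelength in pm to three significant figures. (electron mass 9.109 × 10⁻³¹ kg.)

KE = eV = 1.602 × 10⁻¹⁹ × 1040 = 1.666 × 10⁻¹⁶ J.
p = √(2mKE) = √(2 × 9.109 × 10⁻³¹ × 1.666 × 10⁻¹⁶) = 1.742 × 10⁻²³ kg·m/s.
λ = h/p = 6.626 × 10⁻³⁴ / 1.742 × 10⁻²³ = 3.80 × 10⁻¹¹ m = 38.0 pm.

λ = 38.0 pm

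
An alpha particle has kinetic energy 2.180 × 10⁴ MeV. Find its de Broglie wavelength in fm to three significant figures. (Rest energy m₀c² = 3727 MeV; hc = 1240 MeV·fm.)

Total energy E = KE + m₀c² = 2.180 × 10⁴ + 3727 = 25527 MeV.
(pc)² = E² − (m₀c²)² = (25527)² − (3727)² = 6.377 × 10⁸ MeV², so pc = 2.525 × 10⁴ MeV.
λ = hc/(pc) = 1240 MeV·fm / 2.525 × 10⁴ MeV = 0.0491 fm.

λ = 0.0491 fm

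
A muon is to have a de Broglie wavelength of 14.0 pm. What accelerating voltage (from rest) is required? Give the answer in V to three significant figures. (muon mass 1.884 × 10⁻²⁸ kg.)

p = h/λ = 6.626 × 10⁻³⁴ / 1.400 × 10⁻¹¹ = 4.733 × 10⁻²³ kg·m/s.
KE = p²/(2m) = 5.945 × 10⁻¹⁸ J.
V = KE/e = 5.945 × 10⁻¹⁸ / (1.602 × 10⁻¹⁹) = 37.1 V.

V = 37.1 V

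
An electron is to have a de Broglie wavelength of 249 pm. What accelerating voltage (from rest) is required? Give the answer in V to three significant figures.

V = 24.3 V

p = h/λ = 6.626 × 10⁻³⁴ / 2.490 × 10⁻¹⁰ = 2.661 × 10⁻²⁴ kg·m/s.
KE = p²/(2m) = 3.887 × 10⁻¹⁸ J.
V = KE/e = 3.887 × 10⁻¹⁸ / (1.602 × 10⁻¹⁹) = 24.3 V.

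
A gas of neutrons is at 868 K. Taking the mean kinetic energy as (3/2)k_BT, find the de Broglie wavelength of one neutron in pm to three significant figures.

λ = 85.4 pm

KE = (3/2)k_BT = 1.5 × 1.381 × 10⁻²³ × 868 = 1.798 × 10⁻²⁰ J.
p = √(2mKE) = √(2 × 1.675 × 10⁻²⁷ × 1.798 × 10⁻²⁰) = 7.761 × 10⁻²⁴ kg·m/s.
λ = h/p = 8.54 × 10⁻¹¹ m = 85.4 pm.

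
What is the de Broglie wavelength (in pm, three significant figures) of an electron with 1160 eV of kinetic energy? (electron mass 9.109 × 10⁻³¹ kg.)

λ = 36.0 pm

KE = 1160 eV = 1.858 × 10⁻¹⁶ J.
p = √(2mKE) = √(2 × 9.109 × 10⁻³¹ × 1.858 × 10⁻¹⁶) = 1.840 × 10⁻²³ kg·m/s.
λ = h/p = 6.626 × 10⁻³⁴ / 1.840 × 10⁻²³ = 3.60 × 10⁻¹¹ m = 36.0 pm.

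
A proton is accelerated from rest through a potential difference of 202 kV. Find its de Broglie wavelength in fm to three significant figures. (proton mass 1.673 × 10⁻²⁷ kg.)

KE = eV = 1.602 × 10⁻¹⁹ × 2.020 × 10⁵ = 3.236 × 10⁻¹⁴ J.
p = √(2mKE) = √(2 × 1.673 × 10⁻²⁷ × 3.236 × 10⁻¹⁴) = 1.041 × 10⁻²⁰ kg·m/s.
λ = h/p = 6.626 × 10⁻³⁴ / 1.041 × 10⁻²⁰ = 6.37 × 10⁻¹⁴ m = 63.7 fm.

λ = 63.7 fm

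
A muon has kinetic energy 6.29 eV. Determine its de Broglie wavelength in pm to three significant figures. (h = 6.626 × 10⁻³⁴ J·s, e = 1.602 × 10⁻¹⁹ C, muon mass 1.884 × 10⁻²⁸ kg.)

KE = 6.29 eV = 1.008 × 10⁻¹⁸ J.
p = √(2mKE) = √(2 × 1.884 × 10⁻²⁸ × 1.008 × 10⁻¹⁸) = 1.949 × 10⁻²³ kg·m/s.
λ = h/p = 6.626 × 10⁻³⁴ / 1.949 × 10⁻²³ = 3.40 × 10⁻¹¹ m = 34.0 pm.

λ = 34.0 pm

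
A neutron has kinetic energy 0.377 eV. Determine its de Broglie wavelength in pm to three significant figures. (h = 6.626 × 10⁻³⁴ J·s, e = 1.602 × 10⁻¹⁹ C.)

KE = 0.377 eV = 6.040 × 10⁻²⁰ J.
p = √(2mKE) = √(2 × 1.675 × 10⁻²⁷ × 6.040 × 10⁻²⁰) = 1.422 × 10⁻²³ kg·m/s.
λ = h/p = 6.626 × 10⁻³⁴ / 1.422 × 10⁻²³ = 4.66 × 10⁻¹¹ m = 46.6 pm.

λ = 46.6 pm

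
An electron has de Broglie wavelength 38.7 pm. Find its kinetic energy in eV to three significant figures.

p = h/λ = 6.626 × 10⁻³⁴ / 3.870 × 10⁻¹¹ = 1.712 × 10⁻²³ kg·m/s.
KE = p²/(2m) = (1.712 × 10⁻²³)² / (2 × 9.109 × 10⁻³¹) = 1.609 × 10⁻¹⁶ J = 1000 eV.

KE = 1000 eV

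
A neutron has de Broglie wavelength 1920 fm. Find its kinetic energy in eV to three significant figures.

KE = 222 eV

p = h/λ = 6.626 × 10⁻³⁴ / 1.920 × 10⁻¹² = 3.451 × 10⁻²² kg·m/s.
KE = p²/(2m) = (3.451 × 10⁻²²)² / (2 × 1.675 × 10⁻²⁷) = 3.555 × 10⁻¹⁷ J = 222 eV.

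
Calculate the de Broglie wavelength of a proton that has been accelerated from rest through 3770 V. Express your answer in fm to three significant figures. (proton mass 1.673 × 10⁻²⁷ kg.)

λ = 466 fm

KE = eV = 1.602 × 10⁻¹⁹ × 3770 = 6.040 × 10⁻¹⁶ J.
p = √(2mKE) = √(2 × 1.673 × 10⁻²⁷ × 6.040 × 10⁻¹⁶) = 1.422 × 10⁻²¹ kg·m/s.
λ = h/p = 6.626 × 10⁻³⁴ / 1.422 × 10⁻²¹ = 4.66 × 10⁻¹³ m = 466 fm.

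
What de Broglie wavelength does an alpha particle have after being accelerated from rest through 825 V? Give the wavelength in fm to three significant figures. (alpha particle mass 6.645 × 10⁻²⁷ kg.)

λ = 354 fm

KE = 2eV = 2 × 1.602 × 10⁻¹⁹ × 825.0 = 2.643 × 10⁻¹⁶ J.
p = √(2mKE) = √(2 × 6.645 × 10⁻²⁷ × 2.643 × 10⁻¹⁶) = 1.874 × 10⁻²¹ kg·m/s.
λ = h/p = 6.626 × 10⁻³⁴ / 1.874 × 10⁻²¹ = 3.54 × 10⁻¹³ m = 354 fm.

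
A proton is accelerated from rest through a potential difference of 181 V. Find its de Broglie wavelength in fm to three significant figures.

KE = eV = 1.602 × 10⁻¹⁹ × 181.0 = 2.900 × 10⁻¹⁷ J.
p = √(2mKE) = √(2 × 1.673 × 10⁻²⁷ × 2.900 × 10⁻¹⁷) = 3.115 × 10⁻²² kg·m/s.
λ = h/p = 6.626 × 10⁻³⁴ / 3.115 × 10⁻²² = 2.13 × 10⁻¹² m = 2130 fm.

λ = 2130 fm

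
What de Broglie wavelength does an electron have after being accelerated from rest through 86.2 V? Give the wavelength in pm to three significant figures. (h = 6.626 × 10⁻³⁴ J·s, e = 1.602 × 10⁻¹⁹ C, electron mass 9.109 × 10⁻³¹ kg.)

λ = 132 pm

KE = eV = 1.602 × 10⁻¹⁹ × 86.20 = 1.381 × 10⁻¹⁷ J.
p = √(2mKE) = √(2 × 9.109 × 10⁻³¹ × 1.381 × 10⁻¹⁷) = 5.016 × 10⁻²⁴ kg·m/s.
λ = h/p = 6.626 × 10⁻³⁴ / 5.016 × 10⁻²⁴ = 1.32 × 10⁻¹⁰ m = 132 pm.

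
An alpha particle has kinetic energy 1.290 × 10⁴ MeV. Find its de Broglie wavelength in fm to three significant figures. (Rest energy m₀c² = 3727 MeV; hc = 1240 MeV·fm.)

Total energy E = KE + m₀c² = 1.290 × 10⁴ + 3727 = 16627 MeV.
(pc)² = E² − (m₀c²)² = (16627)² − (3727)² = 2.626 × 10⁸ MeV², so pc = 1.620 × 10⁴ MeV.
λ = hc/(pc) = 1240 MeV·fm / 1.620 × 10⁴ MeV = 0.0765 fm.

λ = 0.0765 fm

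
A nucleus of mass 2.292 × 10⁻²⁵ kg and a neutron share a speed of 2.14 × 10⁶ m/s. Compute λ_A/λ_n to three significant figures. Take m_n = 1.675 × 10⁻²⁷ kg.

At fixed v, p = mv so λ = h/(mv) ∝ 1/m.
λ_A/λ_n = m_n/m_A = 1.675 × 10⁻²⁷/2.292 × 10⁻²⁵ = 7.31 × 10⁻³.

λ_A/λ_n = 7.31 × 10⁻³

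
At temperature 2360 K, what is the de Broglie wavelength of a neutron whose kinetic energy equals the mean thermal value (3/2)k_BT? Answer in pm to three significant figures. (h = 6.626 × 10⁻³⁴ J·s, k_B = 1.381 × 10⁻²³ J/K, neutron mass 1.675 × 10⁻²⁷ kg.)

KE = (3/2)k_BT = 1.5 × 1.381 × 10⁻²³ × 2360 = 4.889 × 10⁻²⁰ J.
p = √(2mKE) = √(2 × 1.675 × 10⁻²⁷ × 4.889 × 10⁻²⁰) = 1.280 × 10⁻²³ kg·m/s.
λ = h/p = 5.18 × 10⁻¹¹ m = 51.8 pm.

λ = 51.8 pm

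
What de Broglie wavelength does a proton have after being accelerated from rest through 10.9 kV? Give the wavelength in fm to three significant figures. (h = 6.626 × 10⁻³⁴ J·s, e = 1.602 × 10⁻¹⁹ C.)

KE = eV = 1.602 × 10⁻¹⁹ × 1.090 × 10⁴ = 1.746 × 10⁻¹⁵ J.
p = √(2mKE) = √(2 × 1.673 × 10⁻²⁷ × 1.746 × 10⁻¹⁵) = 2.417 × 10⁻²¹ kg·m/s.
λ = h/p = 6.626 × 10⁻³⁴ / 2.417 × 10⁻²¹ = 2.74 × 10⁻¹³ m = 274 fm.

λ = 274 fm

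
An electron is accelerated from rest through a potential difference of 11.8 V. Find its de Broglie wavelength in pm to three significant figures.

KE = eV = 1.602 × 10⁻¹⁹ × 11.80 = 1.890 × 10⁻¹⁸ J.
p = √(2mKE) = √(2 × 9.109 × 10⁻³¹ × 1.890 × 10⁻¹⁸) = 1.856 × 10⁻²⁴ kg·m/s.
λ = h/p = 6.626 × 10⁻³⁴ / 1.856 × 10⁻²⁴ = 3.57 × 10⁻¹⁰ m = 357 pm.

λ = 357 pm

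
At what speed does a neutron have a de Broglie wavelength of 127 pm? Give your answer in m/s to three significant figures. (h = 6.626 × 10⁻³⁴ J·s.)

p = h/λ = 6.626 × 10⁻³⁴ / 1.270 × 10⁻¹⁰ = 5.217 × 10⁻²⁴ kg·m/s.
v = p/m = 5.217 × 10⁻²⁴ / 1.675 × 10⁻²⁷ = 3.11 × 10³ m/s = 3110 m/s.

v = 3110 m/s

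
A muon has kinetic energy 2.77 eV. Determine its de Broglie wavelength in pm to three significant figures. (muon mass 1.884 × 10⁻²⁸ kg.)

KE = 2.77 eV = 4.438 × 10⁻¹⁹ J.
p = √(2mKE) = √(2 × 1.884 × 10⁻²⁸ × 4.438 × 10⁻¹⁹) = 1.293 × 10⁻²³ kg·m/s.
λ = h/p = 6.626 × 10⁻³⁴ / 1.293 × 10⁻²³ = 5.12 × 10⁻¹¹ m = 51.2 pm.

λ = 51.2 pm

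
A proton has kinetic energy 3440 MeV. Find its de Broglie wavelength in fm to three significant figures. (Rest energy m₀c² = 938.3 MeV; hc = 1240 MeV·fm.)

λ = 0.290 fm

Total energy E = KE + m₀c² = 3440 + 938.3 = 4378.3 MeV.
(pc)² = E² − (m₀c²)² = (4378.3)² − (938.3)² = 1.829 × 10⁷ MeV², so pc = 4277 MeV.
λ = hc/(pc) = 1240 MeV·fm / 4277 MeV = 0.290 fm.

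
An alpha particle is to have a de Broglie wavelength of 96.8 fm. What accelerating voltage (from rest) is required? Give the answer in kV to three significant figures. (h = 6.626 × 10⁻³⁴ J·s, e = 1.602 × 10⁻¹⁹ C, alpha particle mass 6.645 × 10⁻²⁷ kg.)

V = 11.0 kV

p = h/λ = 6.626 × 10⁻³⁴ / 9.680 × 10⁻¹⁴ = 6.845 × 10⁻²¹ kg·m/s.
KE = p²/(2m) = 3.526 × 10⁻¹⁵ J.
V = KE/2e = 3.526 × 10⁻¹⁵ / (2 × 1.602 × 10⁻¹⁹) = 11.0 kV.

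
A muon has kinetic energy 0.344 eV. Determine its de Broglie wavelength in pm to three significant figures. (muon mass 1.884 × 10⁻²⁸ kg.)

KE = 0.344 eV = 5.511 × 10⁻²⁰ J.
p = √(2mKE) = √(2 × 1.884 × 10⁻²⁸ × 5.511 × 10⁻²⁰) = 4.557 × 10⁻²⁴ kg·m/s.
λ = h/p = 6.626 × 10⁻³⁴ / 4.557 × 10⁻²⁴ = 1.45 × 10⁻¹⁰ m = 145 pm.

λ = 145 pm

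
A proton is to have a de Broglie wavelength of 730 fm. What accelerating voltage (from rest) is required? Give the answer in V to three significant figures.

V = 1540 V

p = h/λ = 6.626 × 10⁻³⁴ / 7.300 × 10⁻¹³ = 9.077 × 10⁻²² kg·m/s.
KE = p²/(2m) = 2.462 × 10⁻¹⁶ J.
V = KE/e = 2.462 × 10⁻¹⁶ / (1.602 × 10⁻¹⁹) = 1540 V.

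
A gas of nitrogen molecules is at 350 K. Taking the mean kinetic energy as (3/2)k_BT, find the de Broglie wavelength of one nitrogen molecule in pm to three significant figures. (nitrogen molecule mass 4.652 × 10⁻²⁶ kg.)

λ = 25.5 pm

KE = (3/2)k_BT = 1.5 × 1.381 × 10⁻²³ × 350 = 7.250 × 10⁻²¹ J.
p = √(2mKE) = √(2 × 4.652 × 10⁻²⁶ × 7.250 × 10⁻²¹) = 2.597 × 10⁻²³ kg·m/s.
λ = h/p = 2.55 × 10⁻¹¹ m = 25.5 pm.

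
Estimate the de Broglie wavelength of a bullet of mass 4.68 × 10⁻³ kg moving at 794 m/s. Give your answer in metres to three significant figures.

p = mv = 4.68 × 10⁻³ × 794 = 3.716 kg·m/s.
λ = h/p = 6.626 × 10⁻³⁴ / 3.716 = 1.78 × 10⁻³⁴ m.

λ = 1.78 × 10⁻³⁴ m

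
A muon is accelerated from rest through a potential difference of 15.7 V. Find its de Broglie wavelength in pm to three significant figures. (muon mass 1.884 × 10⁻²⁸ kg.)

KE = eV = 1.602 × 10⁻¹⁹ × 15.70 = 2.515 × 10⁻¹⁸ J.
p = √(2mKE) = √(2 × 1.884 × 10⁻²⁸ × 2.515 × 10⁻¹⁸) = 3.078 × 10⁻²³ kg·m/s.
λ = h/p = 6.626 × 10⁻³⁴ / 3.078 × 10⁻²³ = 2.15 × 10⁻¹¹ m = 21.5 pm.

λ = 21.5 pm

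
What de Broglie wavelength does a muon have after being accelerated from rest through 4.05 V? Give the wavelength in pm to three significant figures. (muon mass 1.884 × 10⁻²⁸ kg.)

KE = eV = 1.602 × 10⁻¹⁹ × 4.050 = 6.488 × 10⁻¹⁹ J.
p = √(2mKE) = √(2 × 1.884 × 10⁻²⁸ × 6.488 × 10⁻¹⁹) = 1.564 × 10⁻²³ kg·m/s.
λ = h/p = 6.626 × 10⁻³⁴ / 1.564 × 10⁻²³ = 4.24 × 10⁻¹¹ m = 42.4 pm.

λ = 42.4 pm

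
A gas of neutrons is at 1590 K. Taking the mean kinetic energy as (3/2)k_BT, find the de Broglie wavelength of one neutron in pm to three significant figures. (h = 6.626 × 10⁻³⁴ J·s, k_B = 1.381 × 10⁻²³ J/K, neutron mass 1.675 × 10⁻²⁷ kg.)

KE = (3/2)k_BT = 1.5 × 1.381 × 10⁻²³ × 1590 = 3.294 × 10⁻²⁰ J.
p = √(2mKE) = √(2 × 1.675 × 10⁻²⁷ × 3.294 × 10⁻²⁰) = 1.050 × 10⁻²³ kg·m/s.
λ = h/p = 6.31 × 10⁻¹¹ m = 63.1 pm.

λ = 63.1 pm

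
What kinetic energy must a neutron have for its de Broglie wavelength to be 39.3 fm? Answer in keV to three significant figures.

p = h/λ = 6.626 × 10⁻³⁴ / 3.930 × 10⁻¹⁴ = 1.686 × 10⁻²⁰ kg·m/s.
KE = p²/(2m) = (1.686 × 10⁻²⁰)² / (2 × 1.675 × 10⁻²⁷) = 8.485 × 10⁻¹⁴ J = 530 keV.

KE = 530 keV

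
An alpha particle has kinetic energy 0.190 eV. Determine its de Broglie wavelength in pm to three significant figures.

λ = 32.9 pm

KE = 0.190 eV = 3.044 × 10⁻²⁰ J.
p = √(2mKE) = √(2 × 6.645 × 10⁻²⁷ × 3.044 × 10⁻²⁰) = 2.011 × 10⁻²³ kg·m/s.
λ = h/p = 6.626 × 10⁻³⁴ / 2.011 × 10⁻²³ = 3.29 × 10⁻¹¹ m = 32.9 pm.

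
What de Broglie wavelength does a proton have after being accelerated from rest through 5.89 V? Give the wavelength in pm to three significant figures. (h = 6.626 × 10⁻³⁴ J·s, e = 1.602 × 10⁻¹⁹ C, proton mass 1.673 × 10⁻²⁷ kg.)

λ = 11.8 pm

KE = eV = 1.602 × 10⁻¹⁹ × 5.890 = 9.436 × 10⁻¹⁹ J.
p = √(2mKE) = √(2 × 1.673 × 10⁻²⁷ × 9.436 × 10⁻¹⁹) = 5.619 × 10⁻²³ kg·m/s.
λ = h/p = 6.626 × 10⁻³⁴ / 5.619 × 10⁻²³ = 1.18 × 10⁻¹¹ m = 11.8 pm.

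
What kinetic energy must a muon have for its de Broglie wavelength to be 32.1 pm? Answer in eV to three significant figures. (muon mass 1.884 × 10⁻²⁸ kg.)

KE = 7.06 eV

p = h/λ = 6.626 × 10⁻³⁴ / 3.210 × 10⁻¹¹ = 2.064 × 10⁻²³ kg·m/s.
KE = p²/(2m) = (2.064 × 10⁻²³)² / (2 × 1.884 × 10⁻²⁸) = 1.131 × 10⁻¹⁸ J = 7.06 eV.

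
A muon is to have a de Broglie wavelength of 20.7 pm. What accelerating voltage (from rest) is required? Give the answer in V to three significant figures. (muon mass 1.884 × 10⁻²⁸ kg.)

V = 17.0 V

p = h/λ = 6.626 × 10⁻³⁴ / 2.070 × 10⁻¹¹ = 3.201 × 10⁻²³ kg·m/s.
KE = p²/(2m) = 2.719 × 10⁻¹⁸ J.
V = KE/e = 2.719 × 10⁻¹⁸ / (1.602 × 10⁻¹⁹) = 17.0 V.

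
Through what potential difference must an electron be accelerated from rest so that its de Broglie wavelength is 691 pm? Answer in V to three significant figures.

V = 3.15 V

p = h/λ = 6.626 × 10⁻³⁴ / 6.910 × 10⁻¹⁰ = 9.589 × 10⁻²⁵ kg·m/s.
KE = p²/(2m) = 5.047 × 10⁻¹⁹ J.
V = KE/e = 5.047 × 10⁻¹⁹ / (1.602 × 10⁻¹⁹) = 3.15 V.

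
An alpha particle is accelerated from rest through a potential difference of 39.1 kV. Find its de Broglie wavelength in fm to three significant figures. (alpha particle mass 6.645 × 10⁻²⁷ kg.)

KE = 2eV = 2 × 1.602 × 10⁻¹⁹ × 3.910 × 10⁴ = 1.253 × 10⁻¹⁴ J.
p = √(2mKE) = √(2 × 6.645 × 10⁻²⁷ × 1.253 × 10⁻¹⁴) = 1.290 × 10⁻²⁰ kg·m/s.
λ = h/p = 6.626 × 10⁻³⁴ / 1.290 × 10⁻²⁰ = 5.14 × 10⁻¹⁴ m = 51.4 fm.

λ = 51.4 fm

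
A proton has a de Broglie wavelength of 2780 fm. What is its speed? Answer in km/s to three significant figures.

p = h/λ = 6.626 × 10⁻³⁴ / 2.780 × 10⁻¹² = 2.383 × 10⁻²² kg·m/s.
v = p/m = 2.383 × 10⁻²² / 1.673 × 10⁻²⁷ = 1.42 × 10⁵ m/s = 142 km/s.

v = 142 km/s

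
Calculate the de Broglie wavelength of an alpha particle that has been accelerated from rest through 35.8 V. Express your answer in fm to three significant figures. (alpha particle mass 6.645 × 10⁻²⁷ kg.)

KE = 2eV = 2 × 1.602 × 10⁻¹⁹ × 35.80 = 1.147 × 10⁻¹⁷ J.
p = √(2mKE) = √(2 × 6.645 × 10⁻²⁷ × 1.147 × 10⁻¹⁷) = 3.904 × 10⁻²² kg·m/s.
λ = h/p = 6.626 × 10⁻³⁴ / 3.904 × 10⁻²² = 1.70 × 10⁻¹² m = 1700 fm.

λ = 1700 fm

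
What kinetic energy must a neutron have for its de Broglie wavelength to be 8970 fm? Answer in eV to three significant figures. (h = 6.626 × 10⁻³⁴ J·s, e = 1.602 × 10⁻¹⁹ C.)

p = h/λ = 6.626 × 10⁻³⁴ / 8.970 × 10⁻¹² = 7.387 × 10⁻²³ kg·m/s.
KE = p²/(2m) = (7.387 × 10⁻²³)² / (2 × 1.675 × 10⁻²⁷) = 1.629 × 10⁻¹⁸ J = 10.2 eV.

KE = 10.2 eV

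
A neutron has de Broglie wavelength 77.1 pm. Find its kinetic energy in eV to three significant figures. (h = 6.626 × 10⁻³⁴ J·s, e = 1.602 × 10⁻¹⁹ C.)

p = h/λ = 6.626 × 10⁻³⁴ / 7.710 × 10⁻¹¹ = 8.594 × 10⁻²⁴ kg·m/s.
KE = p²/(2m) = (8.594 × 10⁻²⁴)² / (2 × 1.675 × 10⁻²⁷) = 2.205 × 10⁻²⁰ J = 0.138 eV.

KE = 0.138 eV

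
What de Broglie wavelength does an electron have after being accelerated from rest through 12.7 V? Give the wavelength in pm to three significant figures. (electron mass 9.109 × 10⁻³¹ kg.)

KE = eV = 1.602 × 10⁻¹⁹ × 12.70 = 2.035 × 10⁻¹⁸ J.
p = √(2mKE) = √(2 × 9.109 × 10⁻³¹ × 2.035 × 10⁻¹⁸) = 1.925 × 10⁻²⁴ kg·m/s.
λ = h/p = 6.626 × 10⁻³⁴ / 1.925 × 10⁻²⁴ = 3.44 × 10⁻¹⁰ m = 344 pm.

λ = 344 pm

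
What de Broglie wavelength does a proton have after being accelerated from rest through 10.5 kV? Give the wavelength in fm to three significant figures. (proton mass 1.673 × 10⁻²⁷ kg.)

λ = 279 fm

KE = eV = 1.602 × 10⁻¹⁹ × 1.050 × 10⁴ = 1.682 × 10⁻¹⁵ J.
p = √(2mKE) = √(2 × 1.673 × 10⁻²⁷ × 1.682 × 10⁻¹⁵) = 2.372 × 10⁻²¹ kg·m/s.
λ = h/p = 6.626 × 10⁻³⁴ / 2.372 × 10⁻²¹ = 2.79 × 10⁻¹³ m = 279 fm.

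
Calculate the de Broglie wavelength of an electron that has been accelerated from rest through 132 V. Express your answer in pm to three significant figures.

λ = 107 pm

KE = eV = 1.602 × 10⁻¹⁹ × 132.0 = 2.115 × 10⁻¹⁷ J.
p = √(2mKE) = √(2 × 9.109 × 10⁻³¹ × 2.115 × 10⁻¹⁷) = 6.207 × 10⁻²⁴ kg·m/s.
λ = h/p = 6.626 × 10⁻³⁴ / 6.207 × 10⁻²⁴ = 1.07 × 10⁻¹⁰ m = 107 pm.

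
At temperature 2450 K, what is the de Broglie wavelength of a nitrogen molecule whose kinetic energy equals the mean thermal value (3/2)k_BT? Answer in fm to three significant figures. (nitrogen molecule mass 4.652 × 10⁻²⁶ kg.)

λ = 9640 fm

KE = (3/2)k_BT = 1.5 × 1.381 × 10⁻²³ × 2450 = 5.075 × 10⁻²⁰ J.
p = √(2mKE) = √(2 × 4.652 × 10⁻²⁶ × 5.075 × 10⁻²⁰) = 6.872 × 10⁻²³ kg·m/s.
λ = h/p = 9.64 × 10⁻¹² m = 9640 fm.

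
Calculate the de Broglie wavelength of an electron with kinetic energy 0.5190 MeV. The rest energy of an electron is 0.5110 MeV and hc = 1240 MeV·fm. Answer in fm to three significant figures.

λ = 1390 fm

Total energy E = KE + m₀c² = 0.5190 + 0.5110 = 1.0300 MeV.
(pc)² = E² − (m₀c²)² = (1.0300)² − (0.5110)² = 0.7998 MeV², so pc = 0.8943 MeV.
λ = hc/(pc) = 1240 MeV·fm / 0.8943 MeV = 1390 fm.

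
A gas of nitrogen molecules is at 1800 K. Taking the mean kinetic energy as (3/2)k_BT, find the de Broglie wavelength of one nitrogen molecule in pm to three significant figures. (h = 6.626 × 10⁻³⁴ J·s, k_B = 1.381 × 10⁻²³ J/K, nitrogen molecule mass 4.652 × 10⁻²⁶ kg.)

KE = (3/2)k_BT = 1.5 × 1.381 × 10⁻²³ × 1800 = 3.729 × 10⁻²⁰ J.
p = √(2mKE) = √(2 × 4.652 × 10⁻²⁶ × 3.729 × 10⁻²⁰) = 5.890 × 10⁻²³ kg·m/s.
λ = h/p = 1.12 × 10⁻¹¹ m = 11.2 pm.

λ = 11.2 pm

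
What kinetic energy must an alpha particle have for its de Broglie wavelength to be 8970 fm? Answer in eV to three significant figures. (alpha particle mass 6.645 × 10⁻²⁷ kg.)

KE = 2.56 eV

p = h/λ = 6.626 × 10⁻³⁴ / 8.970 × 10⁻¹² = 7.387 × 10⁻²³ kg·m/s.
KE = p²/(2m) = (7.387 × 10⁻²³)² / (2 × 6.645 × 10⁻²⁷) = 4.106 × 10⁻¹⁹ J = 2.56 eV.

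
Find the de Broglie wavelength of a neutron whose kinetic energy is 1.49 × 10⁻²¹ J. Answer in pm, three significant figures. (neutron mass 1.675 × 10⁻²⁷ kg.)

p = √(2mKE) = √(2 × 1.675 × 10⁻²⁷ × 1.490 × 10⁻²¹) = 2.234 × 10⁻²⁴ kg·m/s.
λ = h/p = 6.626 × 10⁻³⁴ / 2.234 × 10⁻²⁴ = 2.97 × 10⁻¹⁰ m = 297 pm.

λ = 297 pm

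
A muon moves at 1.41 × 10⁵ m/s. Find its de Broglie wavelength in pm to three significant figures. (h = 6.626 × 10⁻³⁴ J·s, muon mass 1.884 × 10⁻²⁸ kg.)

p = mv = 1.884 × 10⁻²⁸ × 1.41 × 10⁵ = 2.656 × 10⁻²³ kg·m/s.
λ = h/p = 6.626 × 10⁻³⁴ / 2.656 × 10⁻²³ = 2.49 × 10⁻¹¹ m = 24.9 pm.

λ = 24.9 pm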